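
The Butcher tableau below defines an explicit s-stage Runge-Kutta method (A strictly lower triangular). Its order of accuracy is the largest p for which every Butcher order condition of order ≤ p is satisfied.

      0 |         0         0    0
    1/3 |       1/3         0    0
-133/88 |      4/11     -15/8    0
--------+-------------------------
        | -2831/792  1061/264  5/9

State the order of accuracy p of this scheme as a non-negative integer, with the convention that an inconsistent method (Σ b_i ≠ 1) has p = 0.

2

b = (-2831/792, 1061/264, 5/9)
c = (0, 1/3, -133/88)
Ac = (0, 0, -5/8)
Σ b_i: (-2831/792)·1 + 1061/264·1 + 5/9·1 = 1 ✓
b·c: 1061/264·1/3 + 5/9·(-133/88) = 1/2 ✓
b·c²: 1061/264·1/9 + 5/9·17689/7744 = 358703/209088 ≠ 1/3 ⇒ order 2.
b·Ac: 5/9·(-5/8) = -25/72 ≠ 1/6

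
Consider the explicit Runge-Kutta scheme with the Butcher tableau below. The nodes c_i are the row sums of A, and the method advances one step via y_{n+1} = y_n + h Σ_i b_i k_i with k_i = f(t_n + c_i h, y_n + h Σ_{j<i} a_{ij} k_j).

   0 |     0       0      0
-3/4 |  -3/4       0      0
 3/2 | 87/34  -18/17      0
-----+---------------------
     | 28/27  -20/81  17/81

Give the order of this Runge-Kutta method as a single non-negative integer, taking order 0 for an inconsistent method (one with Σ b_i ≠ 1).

b = (28/27, -20/81, 17/81)
c = (0, -3/4, 3/2)
Ac = (0, 0, 27/34)
Σ b_i: 28/27·1 + (-20/81)·1 + 17/81·1 = 1 ✓
b·c: (-20/81)·(-3/4) + 17/81·3/2 = 1/2 ✓
b·c²: (-20/81)·9/16 + 17/81·9/4 = 1/3 ✓
b·Ac: 17/81·27/34 = 1/6 ✓; 3 stages ⇒ order 3.

3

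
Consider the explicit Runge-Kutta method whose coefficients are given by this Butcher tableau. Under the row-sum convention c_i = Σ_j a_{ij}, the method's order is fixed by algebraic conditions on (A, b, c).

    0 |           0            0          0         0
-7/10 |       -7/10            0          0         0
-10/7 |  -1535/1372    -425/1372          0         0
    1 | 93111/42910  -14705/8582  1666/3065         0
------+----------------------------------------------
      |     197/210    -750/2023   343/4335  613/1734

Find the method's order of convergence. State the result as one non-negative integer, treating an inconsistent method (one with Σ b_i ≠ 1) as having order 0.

b = (197/210, -750/2023, 343/4335, 613/1734)
c = (0, -7/10, -10/7, 1)
Ac = (0, 0, 85/392, 1037/2452)
Σ b_i: 197/210·1 + (-750/2023)·1 + 343/4335·1 + 613/1734·1 = 1 ✓
b·c: (-750/2023)·(-7/10) + 343/4335·(-10/7) + 613/1734·1 = 1/2 ✓
b·c²: (-750/2023)·49/100 + 343/4335·100/49 + 613/1734·1 = 1/3 ✓
b·Ac: 343/4335·85/392 + 613/1734·1037/2452 = 1/6 ✓
b·c³: (-750/2023)·(-343/1000) + 343/4335·(-1000/343) + 613/1734·1 = 1/4 ✓
b·(c∘Ac): 343/4335·(-425/1372) + 613/1734·1037/2452 = 1/8 ✓
b·Ac²: 343/4335·(-17/112) + 613/1734·6613/24520 = 1/12 ✓
b·A²c: 613/1734·289/2452 = 1/24 ✓; 4 stages ⇒ order 4.

4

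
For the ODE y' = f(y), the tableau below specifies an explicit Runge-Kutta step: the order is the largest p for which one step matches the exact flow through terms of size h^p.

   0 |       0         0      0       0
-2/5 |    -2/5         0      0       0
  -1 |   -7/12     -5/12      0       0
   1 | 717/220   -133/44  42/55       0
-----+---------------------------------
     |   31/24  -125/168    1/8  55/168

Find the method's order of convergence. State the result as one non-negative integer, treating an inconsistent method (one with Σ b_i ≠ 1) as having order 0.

4

b = (31/24, -125/168, 1/8, 55/168)
c = (0, -2/5, -1, 1)
Ac = (0, 0, 1/6, 49/110)
Σ b_i: 31/24·1 + (-125/168)·1 + 1/8·1 + 55/168·1 = 1 ✓
b·c: (-125/168)·(-2/5) + 1/8·(-1) + 55/168·1 = 1/2 ✓
b·c²: (-125/168)·4/25 + 1/8·1 + 55/168·1 = 1/3 ✓
b·Ac: 1/8·1/6 + 55/168·49/110 = 1/6 ✓
b·c³: (-125/168)·(-8/125) + 1/8·(-1) + 55/168·1 = 1/4 ✓
b·(c∘Ac): 1/8·(-1/6) + 55/168·49/110 = 1/8 ✓
b·Ac²: 1/8·(-1/15) + 55/168·7/25 = 1/12 ✓
b·A²c: 55/168·7/55 = 1/24 ✓; 4 stages ⇒ order 4.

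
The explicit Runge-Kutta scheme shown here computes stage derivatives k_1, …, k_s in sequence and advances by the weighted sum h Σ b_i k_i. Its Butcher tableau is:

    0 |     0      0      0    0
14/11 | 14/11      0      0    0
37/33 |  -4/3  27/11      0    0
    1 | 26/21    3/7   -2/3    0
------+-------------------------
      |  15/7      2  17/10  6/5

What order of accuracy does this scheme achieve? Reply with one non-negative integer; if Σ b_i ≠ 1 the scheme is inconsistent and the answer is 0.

b = (15/7, 2, 17/10, 6/5)
c = (0, 14/11, 37/33, 1)
Ac = (0, 0, 378/121, -20/99)
Σ b_i: 15/7·1 + 2·1 + 17/10·1 + 6/5·1 = 493/70 ≠ 1 ⇒ order 0.

0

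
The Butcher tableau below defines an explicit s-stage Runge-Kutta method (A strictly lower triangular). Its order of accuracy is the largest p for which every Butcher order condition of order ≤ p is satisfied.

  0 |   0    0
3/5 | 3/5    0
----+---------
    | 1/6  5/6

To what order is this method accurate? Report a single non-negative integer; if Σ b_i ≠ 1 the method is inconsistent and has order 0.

b = (1/6, 5/6)
c = (0, 3/5)
Σ b_i: 1/6·1 + 5/6·1 = 1 ✓
b·c: 5/6·3/5 = 1/2 ✓; 2 stages ⇒ order 2.

2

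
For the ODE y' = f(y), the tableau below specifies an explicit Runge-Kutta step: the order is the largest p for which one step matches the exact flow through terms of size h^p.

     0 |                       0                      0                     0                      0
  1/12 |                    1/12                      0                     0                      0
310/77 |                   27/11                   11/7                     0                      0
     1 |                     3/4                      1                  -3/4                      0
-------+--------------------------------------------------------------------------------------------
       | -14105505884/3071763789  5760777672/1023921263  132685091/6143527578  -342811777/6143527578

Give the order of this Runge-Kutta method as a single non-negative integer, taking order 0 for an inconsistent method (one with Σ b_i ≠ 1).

b = (-14105505884/3071763789, 5760777672/1023921263, 132685091/6143527578, -342811777/6143527578)
c = (0, 1/12, 310/77, 1)
Ac = (0, 0, 11/84, -2713/924)
Σ b_i: (-14105505884/3071763789)·1 + 5760777672/1023921263·1 + 132685091/6143527578·1 + (-342811777/6143527578)·1 = 1 ✓
b·c: 5760777672/1023921263·1/12 + 132685091/6143527578·310/77 + (-342811777/6143527578)·1 = 1/2 ✓
b·c²: 5760777672/1023921263·1/144 + 132685091/6143527578·96100/5929 + (-342811777/6143527578)·1 = 1/3 ✓
b·Ac: 132685091/6143527578·11/84 + (-342811777/6143527578)·(-2713/924) = 1/6 ✓
b·c³: 5760777672/1023921263·1/1728 + 132685091/6143527578·29791000/456533 + (-342811777/6143527578)·1 = 122254569541/90105071144 ≠ 1/4 ⇒ order 3.
b·(c∘Ac): 132685091/6143527578·155/294 + (-342811777/6143527578)·(-2713/924) = 12917986303/73722330936 ≠ 1/8
b·Ac²: 132685091/6143527578·11/1008 + (-342811777/6143527578)·(-10372871/853776) = 7699520707997/11353238964144 ≠ 1/12
b·A²c: (-342811777/6143527578)·(-11/112) = 538704221/98296441248 ≠ 1/24

3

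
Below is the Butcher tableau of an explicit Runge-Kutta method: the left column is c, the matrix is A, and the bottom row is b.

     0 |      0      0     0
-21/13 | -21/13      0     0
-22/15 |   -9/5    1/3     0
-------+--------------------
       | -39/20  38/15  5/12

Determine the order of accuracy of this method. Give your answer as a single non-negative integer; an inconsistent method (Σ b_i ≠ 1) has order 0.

b = (-39/20, 38/15, 5/12)
c = (0, -21/13, -22/15)
Ac = (0, 0, -7/13)
Σ b_i: (-39/20)·1 + 38/15·1 + 5/12·1 = 1 ✓
b·c: 38/15·(-21/13) + 5/12·(-22/15) = -5503/1170 ≠ 1/2 ⇒ order 1.

1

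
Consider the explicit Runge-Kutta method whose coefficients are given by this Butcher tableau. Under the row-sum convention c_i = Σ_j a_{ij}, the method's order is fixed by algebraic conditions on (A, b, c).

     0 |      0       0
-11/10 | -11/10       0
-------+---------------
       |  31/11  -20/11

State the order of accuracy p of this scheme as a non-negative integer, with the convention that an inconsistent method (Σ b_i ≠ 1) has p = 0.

b = (31/11, -20/11)
c = (0, -11/10)
Σ b_i: 31/11·1 + (-20/11)·1 = 1 ✓
b·c: (-20/11)·(-11/10) = 2 ≠ 1/2 ⇒ order 1.

1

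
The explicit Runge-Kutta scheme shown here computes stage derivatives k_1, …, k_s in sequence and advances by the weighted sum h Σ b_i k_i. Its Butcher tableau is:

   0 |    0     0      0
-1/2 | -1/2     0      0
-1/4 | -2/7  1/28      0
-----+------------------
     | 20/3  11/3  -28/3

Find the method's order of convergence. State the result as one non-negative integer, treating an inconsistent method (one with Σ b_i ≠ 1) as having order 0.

3

b = (20/3, 11/3, -28/3)
c = (0, -1/2, -1/4)
Ac = (0, 0, -1/56)
Σ b_i: 20/3·1 + 11/3·1 + (-28/3)·1 = 1 ✓
b·c: 11/3·(-1/2) + (-28/3)·(-1/4) = 1/2 ✓
b·c²: 11/3·1/4 + (-28/3)·1/16 = 1/3 ✓
b·Ac: (-28/3)·(-1/56) = 1/6 ✓; 3 stages ⇒ order 3.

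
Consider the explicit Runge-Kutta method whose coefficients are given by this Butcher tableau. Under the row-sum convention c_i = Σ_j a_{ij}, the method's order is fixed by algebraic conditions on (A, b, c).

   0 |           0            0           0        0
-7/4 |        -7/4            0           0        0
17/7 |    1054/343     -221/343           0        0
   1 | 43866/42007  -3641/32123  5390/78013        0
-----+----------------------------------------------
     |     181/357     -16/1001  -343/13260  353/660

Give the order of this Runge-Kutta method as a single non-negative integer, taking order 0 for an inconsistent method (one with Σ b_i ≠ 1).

4

b = (181/357, -16/1001, -343/13260, 353/660)
c = (0, -7/4, 17/7, 1)
Ac = (0, 0, 221/196, 517/1412)
Σ b_i: 181/357·1 + (-16/1001)·1 + (-343/13260)·1 + 353/660·1 = 1 ✓
b·c: (-16/1001)·(-7/4) + (-343/13260)·17/7 + 353/660·1 = 1/2 ✓
b·c²: (-16/1001)·49/16 + (-343/13260)·289/49 + 353/660·1 = 1/3 ✓
b·Ac: (-343/13260)·221/196 + 353/660·517/1412 = 1/6 ✓
b·c³: (-16/1001)·(-343/64) + (-343/13260)·4913/343 + 353/660·1 = 1/4 ✓
b·(c∘Ac): (-343/13260)·3757/1372 + 353/660·517/1412 = 1/8 ✓
b·Ac²: (-343/13260)·(-221/112) + 353/660·341/5648 = 1/12 ✓
b·A²c: 353/660·55/706 = 1/24 ✓; 4 stages ⇒ order 4.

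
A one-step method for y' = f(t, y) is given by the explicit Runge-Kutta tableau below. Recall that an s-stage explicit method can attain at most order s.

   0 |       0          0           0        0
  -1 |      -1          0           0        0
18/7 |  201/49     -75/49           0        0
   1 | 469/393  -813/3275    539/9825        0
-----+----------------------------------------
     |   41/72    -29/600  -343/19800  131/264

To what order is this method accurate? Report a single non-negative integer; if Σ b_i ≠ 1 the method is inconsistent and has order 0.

b = (41/72, -29/600, -343/19800, 131/264)
c = (0, -1, 18/7, 1)
Ac = (0, 0, 75/49, 51/131)
Σ b_i: 41/72·1 + (-29/600)·1 + (-343/19800)·1 + 131/264·1 = 1 ✓
b·c: (-29/600)·(-1) + (-343/19800)·18/7 + 131/264·1 = 1/2 ✓
b·c²: (-29/600)·1 + (-343/19800)·324/49 + 131/264·1 = 1/3 ✓
b·Ac: (-343/19800)·75/49 + 131/264·51/131 = 1/6 ✓
b·c³: (-29/600)·(-1) + (-343/19800)·5832/343 + 131/264·1 = 1/4 ✓
b·(c∘Ac): (-343/19800)·1350/343 + 131/264·51/131 = 1/8 ✓
b·Ac²: (-343/19800)·(-75/49) + 131/264·15/131 = 1/12 ✓
b·A²c: 131/264·11/131 = 1/24 ✓; 4 stages ⇒ order 4.

4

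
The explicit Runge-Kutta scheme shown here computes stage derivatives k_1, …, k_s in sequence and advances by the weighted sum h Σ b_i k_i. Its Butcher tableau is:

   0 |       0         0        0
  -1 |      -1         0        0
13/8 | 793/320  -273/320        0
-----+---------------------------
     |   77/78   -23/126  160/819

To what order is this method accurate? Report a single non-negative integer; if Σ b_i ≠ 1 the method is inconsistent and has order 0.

3

b = (77/78, -23/126, 160/819)
c = (0, -1, 13/8)
Ac = (0, 0, 273/320)
Σ b_i: 77/78·1 + (-23/126)·1 + 160/819·1 = 1 ✓
b·c: (-23/126)·(-1) + 160/819·13/8 = 1/2 ✓
b·c²: (-23/126)·1 + 160/819·169/64 = 1/3 ✓
b·Ac: 160/819·273/320 = 1/6 ✓; 3 stages ⇒ order 3.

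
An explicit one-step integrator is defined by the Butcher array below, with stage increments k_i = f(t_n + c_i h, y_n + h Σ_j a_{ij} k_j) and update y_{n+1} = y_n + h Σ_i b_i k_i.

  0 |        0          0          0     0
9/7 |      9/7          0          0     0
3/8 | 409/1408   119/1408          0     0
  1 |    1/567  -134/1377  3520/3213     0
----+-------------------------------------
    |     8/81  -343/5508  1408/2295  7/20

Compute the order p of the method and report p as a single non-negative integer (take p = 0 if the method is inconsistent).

4

b = (8/81, -343/5508, 1408/2295, 7/20)
c = (0, 9/7, 3/8, 1)
Ac = (0, 0, 153/1408, 2/7)
Σ b_i: 8/81·1 + (-343/5508)·1 + 1408/2295·1 + 7/20·1 = 1 ✓
b·c: (-343/5508)·9/7 + 1408/2295·3/8 + 7/20·1 = 1/2 ✓
b·c²: (-343/5508)·81/49 + 1408/2295·9/64 + 7/20·1 = 1/3 ✓
b·Ac: 1408/2295·153/1408 + 7/20·2/7 = 1/6 ✓
b·c³: (-343/5508)·729/343 + 1408/2295·27/512 + 7/20·1 = 1/4 ✓
b·(c∘Ac): 1408/2295·459/11264 + 7/20·2/7 = 1/8 ✓
b·Ac²: 1408/2295·1377/9856 + 7/20·(-1/147) = 1/12 ✓
b·A²c: 7/20·5/42 = 1/24 ✓; 4 stages ⇒ order 4.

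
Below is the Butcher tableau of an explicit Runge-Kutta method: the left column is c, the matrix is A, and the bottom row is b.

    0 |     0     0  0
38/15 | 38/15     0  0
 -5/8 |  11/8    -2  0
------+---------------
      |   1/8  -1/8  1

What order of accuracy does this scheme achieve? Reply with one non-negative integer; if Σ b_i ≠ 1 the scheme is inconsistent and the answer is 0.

1

b = (1/8, -1/8, 1)
c = (0, 38/15, -5/8)
Ac = (0, 0, -76/15)
Σ b_i: 1/8·1 + (-1/8)·1 + 1·1 = 1 ✓
b·c: (-1/8)·38/15 + 1·(-5/8) = -113/120 ≠ 1/2 ⇒ order 1.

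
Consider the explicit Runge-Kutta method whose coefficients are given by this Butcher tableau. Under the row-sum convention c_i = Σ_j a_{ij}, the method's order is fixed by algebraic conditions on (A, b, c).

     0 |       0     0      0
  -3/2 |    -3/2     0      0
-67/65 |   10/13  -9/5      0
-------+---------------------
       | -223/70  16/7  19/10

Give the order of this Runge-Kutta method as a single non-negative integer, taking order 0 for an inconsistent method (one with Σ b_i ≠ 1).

b = (-223/70, 16/7, 19/10)
c = (0, -3/2, -67/65)
Ac = (0, 0, 27/10)
Σ b_i: (-223/70)·1 + 16/7·1 + 19/10·1 = 1 ✓
b·c: 16/7·(-3/2) + 19/10·(-67/65) = -24511/4550 ≠ 1/2 ⇒ order 1.

1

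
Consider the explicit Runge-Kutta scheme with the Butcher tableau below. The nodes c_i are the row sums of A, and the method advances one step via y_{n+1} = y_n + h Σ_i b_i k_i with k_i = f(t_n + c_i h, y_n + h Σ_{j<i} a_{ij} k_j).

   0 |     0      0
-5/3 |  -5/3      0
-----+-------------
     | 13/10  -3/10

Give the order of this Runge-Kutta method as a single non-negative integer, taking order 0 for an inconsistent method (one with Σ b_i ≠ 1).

b = (13/10, -3/10)
c = (0, -5/3)
Σ b_i: 13/10·1 + (-3/10)·1 = 1 ✓
b·c: (-3/10)·(-5/3) = 1/2 ✓; 2 stages ⇒ order 2.

2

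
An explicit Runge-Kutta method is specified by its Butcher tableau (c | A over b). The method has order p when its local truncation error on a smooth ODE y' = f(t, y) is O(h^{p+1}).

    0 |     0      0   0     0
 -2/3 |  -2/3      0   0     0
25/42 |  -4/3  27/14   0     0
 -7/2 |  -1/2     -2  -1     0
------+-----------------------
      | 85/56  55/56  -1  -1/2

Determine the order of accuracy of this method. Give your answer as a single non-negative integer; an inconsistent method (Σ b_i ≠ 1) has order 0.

b = (85/56, 55/56, -1, -1/2)
c = (0, -2/3, 25/42, -7/2)
Ac = (0, 0, -9/7, 31/42)
Σ b_i: 85/56·1 + 55/56·1 + (-1)·1 + (-1/2)·1 = 1 ✓
b·c: 55/56·(-2/3) + (-1)·25/42 + (-1/2)·(-7/2) = 1/2 ✓
b·c²: 55/56·4/9 + (-1)·625/1764 + (-1/2)·49/4 = -21319/3528 ≠ 1/3 ⇒ order 2.
b·Ac: (-1)·(-9/7) + (-1/2)·31/42 = 11/12 ≠ 1/6

2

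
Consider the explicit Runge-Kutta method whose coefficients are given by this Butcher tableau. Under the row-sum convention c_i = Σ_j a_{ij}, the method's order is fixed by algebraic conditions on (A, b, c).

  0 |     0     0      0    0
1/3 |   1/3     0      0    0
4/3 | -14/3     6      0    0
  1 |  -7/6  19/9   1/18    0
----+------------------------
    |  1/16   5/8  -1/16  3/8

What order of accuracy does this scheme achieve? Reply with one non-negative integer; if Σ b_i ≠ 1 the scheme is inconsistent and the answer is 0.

4

b = (1/16, 5/8, -1/16, 3/8)
c = (0, 1/3, 4/3, 1)
Ac = (0, 0, 2, 7/9)
Σ b_i: 1/16·1 + 5/8·1 + (-1/16)·1 + 3/8·1 = 1 ✓
b·c: 5/8·1/3 + (-1/16)·4/3 + 3/8·1 = 1/2 ✓
b·c²: 5/8·1/9 + (-1/16)·16/9 + 3/8·1 = 1/3 ✓
b·Ac: (-1/16)·2 + 3/8·7/9 = 1/6 ✓
b·c³: 5/8·1/27 + (-1/16)·64/27 + 3/8·1 = 1/4 ✓
b·(c∘Ac): (-1/16)·8/3 + 3/8·7/9 = 1/8 ✓
b·Ac²: (-1/16)·2/3 + 3/8·1/3 = 1/12 ✓
b·A²c: 3/8·1/9 = 1/24 ✓; 4 stages ⇒ order 4.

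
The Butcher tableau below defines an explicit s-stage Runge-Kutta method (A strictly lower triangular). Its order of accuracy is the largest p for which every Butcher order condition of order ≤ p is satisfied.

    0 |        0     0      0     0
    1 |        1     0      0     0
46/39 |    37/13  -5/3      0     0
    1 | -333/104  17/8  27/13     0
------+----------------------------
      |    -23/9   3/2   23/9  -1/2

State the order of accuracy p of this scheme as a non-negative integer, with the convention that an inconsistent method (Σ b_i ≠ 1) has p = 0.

1

b = (-23/9, 3/2, 23/9, -1/2)
c = (0, 1, 46/39, 1)
Ac = (0, 0, -5/3, 6185/1352)
Σ b_i: (-23/9)·1 + 3/2·1 + 23/9·1 + (-1/2)·1 = 1 ✓
b·c: 3/2·1 + 23/9·46/39 + (-1/2)·1 = 1409/351 ≠ 1/2 ⇒ order 1.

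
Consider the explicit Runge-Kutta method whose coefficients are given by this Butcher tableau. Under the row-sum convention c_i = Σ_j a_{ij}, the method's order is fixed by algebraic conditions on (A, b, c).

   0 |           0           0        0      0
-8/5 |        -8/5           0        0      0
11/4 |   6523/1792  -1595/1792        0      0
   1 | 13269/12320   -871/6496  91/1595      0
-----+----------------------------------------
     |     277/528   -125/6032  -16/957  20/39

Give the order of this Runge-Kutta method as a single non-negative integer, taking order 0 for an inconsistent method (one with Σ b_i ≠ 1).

4

b = (277/528, -125/6032, -16/957, 20/39)
c = (0, -8/5, 11/4, 1)
Ac = (0, 0, 319/224, 13/35)
Σ b_i: 277/528·1 + (-125/6032)·1 + (-16/957)·1 + 20/39·1 = 1 ✓
b·c: (-125/6032)·(-8/5) + (-16/957)·11/4 + 20/39·1 = 1/2 ✓
b·c²: (-125/6032)·64/25 + (-16/957)·121/16 + 20/39·1 = 1/3 ✓
b·Ac: (-16/957)·319/224 + 20/39·13/35 = 1/6 ✓
b·c³: (-125/6032)·(-512/125) + (-16/957)·1331/64 + 20/39·1 = 1/4 ✓
b·(c∘Ac): (-16/957)·3509/896 + 20/39·13/35 = 1/8 ✓
b·Ac²: (-16/957)·(-319/140) + 20/39·247/2800 = 1/12 ✓
b·A²c: 20/39·13/160 = 1/24 ✓; 4 stages ⇒ order 4.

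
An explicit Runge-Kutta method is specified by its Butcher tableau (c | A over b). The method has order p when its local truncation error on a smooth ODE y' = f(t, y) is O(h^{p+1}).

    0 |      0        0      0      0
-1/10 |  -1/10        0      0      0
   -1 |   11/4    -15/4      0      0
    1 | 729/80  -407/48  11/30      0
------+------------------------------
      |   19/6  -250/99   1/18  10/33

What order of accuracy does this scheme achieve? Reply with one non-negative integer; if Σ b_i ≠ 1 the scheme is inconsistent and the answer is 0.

b = (19/6, -250/99, 1/18, 10/33)
c = (0, -1/10, -1, 1)
Ac = (0, 0, 3/8, 77/160)
Σ b_i: 19/6·1 + (-250/99)·1 + 1/18·1 + 10/33·1 = 1 ✓
b·c: (-250/99)·(-1/10) + 1/18·(-1) + 10/33·1 = 1/2 ✓
b·c²: (-250/99)·1/100 + 1/18·1 + 10/33·1 = 1/3 ✓
b·Ac: 1/18·3/8 + 10/33·77/160 = 1/6 ✓
b·c³: (-250/99)·(-1/1000) + 1/18·(-1) + 10/33·1 = 1/4 ✓
b·(c∘Ac): 1/18·(-3/8) + 10/33·77/160 = 1/8 ✓
b·Ac²: 1/18·(-3/80) + 10/33·451/1600 = 1/12 ✓
b·A²c: 10/33·11/80 = 1/24 ✓; 4 stages ⇒ order 4.

4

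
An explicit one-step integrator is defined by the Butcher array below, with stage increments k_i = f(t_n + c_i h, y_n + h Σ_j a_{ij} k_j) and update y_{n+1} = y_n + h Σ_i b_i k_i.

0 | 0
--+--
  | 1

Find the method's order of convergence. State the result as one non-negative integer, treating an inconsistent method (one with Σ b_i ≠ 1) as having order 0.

1

b = (1)
c = (0)
Σ b_i: 1·1 = 1 ✓; 1 stage ⇒ order 1.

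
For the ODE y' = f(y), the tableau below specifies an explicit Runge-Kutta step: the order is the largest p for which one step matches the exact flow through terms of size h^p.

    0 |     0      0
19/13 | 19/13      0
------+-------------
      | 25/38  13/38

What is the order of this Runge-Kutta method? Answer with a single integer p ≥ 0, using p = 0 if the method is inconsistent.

b = (25/38, 13/38)
c = (0, 19/13)
Σ b_i: 25/38·1 + 13/38·1 = 1 ✓
b·c: 13/38·19/13 = 1/2 ✓; 2 stages ⇒ order 2.

2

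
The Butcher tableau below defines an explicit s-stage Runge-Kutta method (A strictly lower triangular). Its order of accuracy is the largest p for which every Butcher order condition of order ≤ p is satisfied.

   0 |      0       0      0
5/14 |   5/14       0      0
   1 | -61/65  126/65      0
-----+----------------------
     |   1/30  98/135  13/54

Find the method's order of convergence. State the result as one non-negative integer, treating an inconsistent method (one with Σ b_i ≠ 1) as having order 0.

3

b = (1/30, 98/135, 13/54)
c = (0, 5/14, 1)
Ac = (0, 0, 9/13)
Σ b_i: 1/30·1 + 98/135·1 + 13/54·1 = 1 ✓
b·c: 98/135·5/14 + 13/54·1 = 1/2 ✓
b·c²: 98/135·25/196 + 13/54·1 = 1/3 ✓
b·Ac: 13/54·9/13 = 1/6 ✓; 3 stages ⇒ order 3.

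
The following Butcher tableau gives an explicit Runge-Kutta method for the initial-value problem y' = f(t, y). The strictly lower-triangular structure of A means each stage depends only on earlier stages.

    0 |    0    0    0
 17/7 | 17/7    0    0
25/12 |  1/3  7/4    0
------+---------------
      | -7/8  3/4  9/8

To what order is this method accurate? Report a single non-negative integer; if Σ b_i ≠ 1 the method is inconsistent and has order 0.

b = (-7/8, 3/4, 9/8)
c = (0, 17/7, 25/12)
Ac = (0, 0, 17/4)
Σ b_i: (-7/8)·1 + 3/4·1 + 9/8·1 = 1 ✓
b·c: 3/4·17/7 + 9/8·25/12 = 933/224 ≠ 1/2 ⇒ order 1.

1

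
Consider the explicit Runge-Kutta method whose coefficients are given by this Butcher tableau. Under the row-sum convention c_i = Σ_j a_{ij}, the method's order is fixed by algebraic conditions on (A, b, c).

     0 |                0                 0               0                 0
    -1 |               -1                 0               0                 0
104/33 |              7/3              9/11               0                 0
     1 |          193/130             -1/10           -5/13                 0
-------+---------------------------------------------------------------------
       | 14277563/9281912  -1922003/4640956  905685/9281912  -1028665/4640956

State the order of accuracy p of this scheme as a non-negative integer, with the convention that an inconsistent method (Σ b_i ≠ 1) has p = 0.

b = (14277563/9281912, -1922003/4640956, 905685/9281912, -1028665/4640956)
c = (0, -1, 104/33, 1)
Ac = (0, 0, -9/11, -367/330)
Σ b_i: 14277563/9281912·1 + (-1922003/4640956)·1 + 905685/9281912·1 + (-1028665/4640956)·1 = 1 ✓
b·c: (-1922003/4640956)·(-1) + 905685/9281912·104/33 + (-1028665/4640956)·1 = 1/2 ✓
b·c²: (-1922003/4640956)·1 + 905685/9281912·10816/1089 + (-1028665/4640956)·1 = 1/3 ✓
b·Ac: 905685/9281912·(-9/11) + (-1028665/4640956)·(-367/330) = 1/6 ✓
b·c³: (-1922003/4640956)·(-1) + 905685/9281912·1124864/35937 + (-1028665/4640956)·1 = 745854151/229727322 ≠ 1/4 ⇒ order 3.
b·(c∘Ac): 905685/9281912·(-312/121) + (-1028665/4640956)·(-367/330) = -141959/27845736 ≠ 1/8
b·Ac²: 905685/9281912·9/11 + (-1028665/4640956)·(-42689/10890) = 217943213/229727322 ≠ 1/12
b·A²c: (-1028665/4640956)·45/143 = -4208175/60332428 ≠ 1/24

3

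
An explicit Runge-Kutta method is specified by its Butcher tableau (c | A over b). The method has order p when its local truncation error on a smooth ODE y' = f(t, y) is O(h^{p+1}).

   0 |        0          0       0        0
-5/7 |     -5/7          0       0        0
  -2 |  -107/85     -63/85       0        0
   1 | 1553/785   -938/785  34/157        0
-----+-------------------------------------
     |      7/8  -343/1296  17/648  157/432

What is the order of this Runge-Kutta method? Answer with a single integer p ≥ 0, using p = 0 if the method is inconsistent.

b = (7/8, -343/1296, 17/648, 157/432)
c = (0, -5/7, -2, 1)
Ac = (0, 0, 9/17, 66/157)
Σ b_i: 7/8·1 + (-343/1296)·1 + 17/648·1 + 157/432·1 = 1 ✓
b·c: (-343/1296)·(-5/7) + 17/648·(-2) + 157/432·1 = 1/2 ✓
b·c²: (-343/1296)·25/49 + 17/648·4 + 157/432·1 = 1/3 ✓
b·Ac: 17/648·9/17 + 157/432·66/157 = 1/6 ✓
b·c³: (-343/1296)·(-125/343) + 17/648·(-8) + 157/432·1 = 1/4 ✓
b·(c∘Ac): 17/648·(-18/17) + 157/432·66/157 = 1/8 ✓
b·Ac²: 17/648·(-45/119) + 157/432·282/1099 = 1/12 ✓
b·A²c: 157/432·18/157 = 1/24 ✓; 4 stages ⇒ order 4.

4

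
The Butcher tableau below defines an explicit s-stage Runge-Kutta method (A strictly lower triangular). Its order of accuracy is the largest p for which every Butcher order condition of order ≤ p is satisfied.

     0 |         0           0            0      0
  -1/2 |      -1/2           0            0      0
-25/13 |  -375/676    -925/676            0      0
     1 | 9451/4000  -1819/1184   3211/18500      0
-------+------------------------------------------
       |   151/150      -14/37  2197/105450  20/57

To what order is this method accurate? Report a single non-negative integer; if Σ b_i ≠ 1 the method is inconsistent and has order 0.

4

b = (151/150, -14/37, 2197/105450, 20/57)
c = (0, -1/2, -25/13, 1)
Ac = (0, 0, 925/1352, 139/320)
Σ b_i: 151/150·1 + (-14/37)·1 + 2197/105450·1 + 20/57·1 = 1 ✓
b·c: (-14/37)·(-1/2) + 2197/105450·(-25/13) + 20/57·1 = 1/2 ✓
b·c²: (-14/37)·1/4 + 2197/105450·625/169 + 20/57·1 = 1/3 ✓
b·Ac: 2197/105450·925/1352 + 20/57·139/320 = 1/6 ✓
b·c³: (-14/37)·(-1/8) + 2197/105450·(-15625/2197) + 20/57·1 = 1/4 ✓
b·(c∘Ac): 2197/105450·(-23125/17576) + 20/57·139/320 = 1/8 ✓
b·Ac²: 2197/105450·(-925/2704) + 20/57·33/128 = 1/12 ✓
b·A²c: 20/57·19/160 = 1/24 ✓; 4 stages ⇒ order 4.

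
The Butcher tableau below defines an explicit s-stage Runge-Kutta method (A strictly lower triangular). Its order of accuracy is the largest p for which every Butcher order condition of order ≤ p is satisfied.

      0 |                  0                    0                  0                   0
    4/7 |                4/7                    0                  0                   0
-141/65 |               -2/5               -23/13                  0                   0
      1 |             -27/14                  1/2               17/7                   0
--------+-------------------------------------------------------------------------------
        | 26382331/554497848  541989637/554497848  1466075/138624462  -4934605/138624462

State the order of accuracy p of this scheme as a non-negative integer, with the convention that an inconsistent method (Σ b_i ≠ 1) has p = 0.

b = (26382331/554497848, 541989637/554497848, 1466075/138624462, -4934605/138624462)
c = (0, 4/7, -141/65, 1)
Ac = (0, 0, -92/91, -2267/455)
Σ b_i: 26382331/554497848·1 + 541989637/554497848·1 + 1466075/138624462·1 + (-4934605/138624462)·1 = 1 ✓
b·c: 541989637/554497848·4/7 + 1466075/138624462·(-141/65) + (-4934605/138624462)·1 = 1/2 ✓
b·c²: 541989637/554497848·16/49 + 1466075/138624462·19881/4225 + (-4934605/138624462)·1 = 1/3 ✓
b·Ac: 1466075/138624462·(-92/91) + (-4934605/138624462)·(-2267/455) = 1/6 ✓
b·c³: 541989637/554497848·64/343 + 1466075/138624462·(-2803221/274625) + (-4934605/138624462)·1 = 136065802/3504118345 ≠ 1/4 ⇒ order 3.
b·(c∘Ac): 1466075/138624462·12972/5915 + (-4934605/138624462)·(-2267/455) = 194610259/970371234 ≠ 1/8
b·Ac²: 1466075/138624462·(-368/637) + (-4934605/138624462)·2399639/207025 = -20541219107/49057656830 ≠ 1/12
b·A²c: (-4934605/138624462)·(-1564/637) = 296835470/3396299319 ≠ 1/24

3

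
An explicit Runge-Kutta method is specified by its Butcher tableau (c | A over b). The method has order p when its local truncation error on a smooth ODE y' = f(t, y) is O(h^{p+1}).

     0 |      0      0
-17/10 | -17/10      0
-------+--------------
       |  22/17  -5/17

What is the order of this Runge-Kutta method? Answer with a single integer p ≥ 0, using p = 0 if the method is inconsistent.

b = (22/17, -5/17)
c = (0, -17/10)
Σ b_i: 22/17·1 + (-5/17)·1 = 1 ✓
b·c: (-5/17)·(-17/10) = 1/2 ✓; 2 stages ⇒ order 2.

2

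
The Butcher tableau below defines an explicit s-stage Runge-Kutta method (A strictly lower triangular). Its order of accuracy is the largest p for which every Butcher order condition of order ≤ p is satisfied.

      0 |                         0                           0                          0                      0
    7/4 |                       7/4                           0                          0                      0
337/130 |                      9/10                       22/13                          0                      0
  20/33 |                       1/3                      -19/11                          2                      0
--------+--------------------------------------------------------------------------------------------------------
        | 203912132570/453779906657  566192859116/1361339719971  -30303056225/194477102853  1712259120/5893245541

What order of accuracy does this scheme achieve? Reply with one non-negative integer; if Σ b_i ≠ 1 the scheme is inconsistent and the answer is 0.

b = (203912132570/453779906657, 566192859116/1361339719971, -30303056225/194477102853, 1712259120/5893245541)
c = (0, 7/4, 337/130, 20/33)
Ac = (0, 0, 77/26, 6183/2860)
Σ b_i: 203912132570/453779906657·1 + 566192859116/1361339719971·1 + (-30303056225/194477102853)·1 + 1712259120/5893245541·1 = 1 ✓
b·c: 566192859116/1361339719971·7/4 + (-30303056225/194477102853)·337/130 + 1712259120/5893245541·20/33 = 1/2 ✓
b·c²: 566192859116/1361339719971·49/16 + (-30303056225/194477102853)·113569/16900 + 1712259120/5893245541·400/1089 = 1/3 ✓
b·Ac: (-30303056225/194477102853)·77/26 + 1712259120/5893245541·6183/2860 = 1/6 ✓
b·c³: 566192859116/1361339719971·343/64 + (-30303056225/194477102853)·38272753/2197000 + 1712259120/5893245541·8000/35937 = -216013312727251/513419551531920 ≠ 1/4 ⇒ order 3.
b·(c∘Ac): (-30303056225/194477102853)·25949/3380 + 1712259120/5893245541·2061/1573 = -634435777265/777908411412 ≠ 1/8
b·Ac²: (-30303056225/194477102853)·539/104 + 1712259120/5893245541·6060597/743600 = 14346336859619/9193463043960 ≠ 1/12
b·A²c: 1712259120/5893245541·77/13 = 10141842480/5893245541 ≠ 1/24

3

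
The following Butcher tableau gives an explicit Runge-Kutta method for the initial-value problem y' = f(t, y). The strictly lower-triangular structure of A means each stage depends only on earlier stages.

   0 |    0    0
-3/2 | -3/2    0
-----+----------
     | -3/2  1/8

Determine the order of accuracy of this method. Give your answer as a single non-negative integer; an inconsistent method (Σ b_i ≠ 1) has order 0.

b = (-3/2, 1/8)
c = (0, -3/2)
Σ b_i: (-3/2)·1 + 1/8·1 = -11/8 ≠ 1 ⇒ order 0.

0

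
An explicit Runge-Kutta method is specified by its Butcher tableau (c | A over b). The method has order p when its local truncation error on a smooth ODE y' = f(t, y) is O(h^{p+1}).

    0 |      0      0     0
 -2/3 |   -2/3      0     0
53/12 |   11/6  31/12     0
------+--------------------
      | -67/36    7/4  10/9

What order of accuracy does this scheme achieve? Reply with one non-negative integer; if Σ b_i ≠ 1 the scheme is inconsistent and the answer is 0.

b = (-67/36, 7/4, 10/9)
c = (0, -2/3, 53/12)
Ac = (0, 0, -31/18)
Σ b_i: (-67/36)·1 + 7/4·1 + 10/9·1 = 1 ✓
b·c: 7/4·(-2/3) + 10/9·53/12 = 101/27 ≠ 1/2 ⇒ order 1.

1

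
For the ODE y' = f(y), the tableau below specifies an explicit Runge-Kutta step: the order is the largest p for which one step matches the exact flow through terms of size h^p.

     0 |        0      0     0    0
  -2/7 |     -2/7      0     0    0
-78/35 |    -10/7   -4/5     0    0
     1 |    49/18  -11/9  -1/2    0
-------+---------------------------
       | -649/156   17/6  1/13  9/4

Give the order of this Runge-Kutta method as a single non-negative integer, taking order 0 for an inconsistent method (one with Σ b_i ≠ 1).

b = (-649/156, 17/6, 1/13, 9/4)
c = (0, -2/7, -78/35, 1)
Ac = (0, 0, 8/35, 461/315)
Σ b_i: (-649/156)·1 + 17/6·1 + 1/13·1 + 9/4·1 = 1 ✓
b·c: 17/6·(-2/7) + 1/13·(-78/35) + 9/4·1 = 533/420 ≠ 1/2 ⇒ order 1.

1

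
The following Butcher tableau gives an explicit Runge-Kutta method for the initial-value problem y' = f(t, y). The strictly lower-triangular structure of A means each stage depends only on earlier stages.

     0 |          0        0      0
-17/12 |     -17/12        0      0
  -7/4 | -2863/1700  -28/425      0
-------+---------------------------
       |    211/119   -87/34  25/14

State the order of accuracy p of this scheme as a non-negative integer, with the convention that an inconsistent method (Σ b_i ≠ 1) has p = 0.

b = (211/119, -87/34, 25/14)
c = (0, -17/12, -7/4)
Ac = (0, 0, 7/75)
Σ b_i: 211/119·1 + (-87/34)·1 + 25/14·1 = 1 ✓
b·c: (-87/34)·(-17/12) + 25/14·(-7/4) = 1/2 ✓
b·c²: (-87/34)·289/144 + 25/14·49/16 = 1/3 ✓
b·Ac: 25/14·7/75 = 1/6 ✓; 3 stages ⇒ order 3.

3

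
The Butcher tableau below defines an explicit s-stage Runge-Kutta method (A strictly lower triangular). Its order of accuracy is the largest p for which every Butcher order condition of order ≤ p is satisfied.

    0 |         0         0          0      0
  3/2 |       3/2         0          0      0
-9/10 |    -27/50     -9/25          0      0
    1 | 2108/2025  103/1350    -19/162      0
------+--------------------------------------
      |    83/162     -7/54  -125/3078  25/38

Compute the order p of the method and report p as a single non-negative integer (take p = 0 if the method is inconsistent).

b = (83/162, -7/54, -125/3078, 25/38)
c = (0, 3/2, -9/10, 1)
Ac = (0, 0, -27/50, 11/50)
Σ b_i: 83/162·1 + (-7/54)·1 + (-125/3078)·1 + 25/38·1 = 1 ✓
b·c: (-7/54)·3/2 + (-125/3078)·(-9/10) + 25/38·1 = 1/2 ✓
b·c²: (-7/54)·9/4 + (-125/3078)·81/100 + 25/38·1 = 1/3 ✓
b·Ac: (-125/3078)·(-27/50) + 25/38·11/50 = 1/6 ✓
b·c³: (-7/54)·27/8 + (-125/3078)·(-729/1000) + 25/38·1 = 1/4 ✓
b·(c∘Ac): (-125/3078)·243/500 + 25/38·11/50 = 1/8 ✓
b·Ac²: (-125/3078)·(-81/100) + 25/38·23/300 = 1/12 ✓
b·A²c: 25/38·19/300 = 1/24 ✓; 4 stages ⇒ order 4.

4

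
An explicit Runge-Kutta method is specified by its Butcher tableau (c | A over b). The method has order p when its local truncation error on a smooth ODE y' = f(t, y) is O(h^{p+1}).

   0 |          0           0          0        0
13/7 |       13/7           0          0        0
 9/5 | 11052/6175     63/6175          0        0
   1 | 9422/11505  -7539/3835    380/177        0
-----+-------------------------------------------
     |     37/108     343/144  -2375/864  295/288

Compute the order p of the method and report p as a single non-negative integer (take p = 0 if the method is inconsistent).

4

b = (37/108, 343/144, -2375/864, 295/288)
c = (0, 13/7, 9/5, 1)
Ac = (0, 0, 9/475, 63/295)
Σ b_i: 37/108·1 + 343/144·1 + (-2375/864)·1 + 295/288·1 = 1 ✓
b·c: 343/144·13/7 + (-2375/864)·9/5 + 295/288·1 = 1/2 ✓
b·c²: 343/144·169/49 + (-2375/864)·81/25 + 295/288·1 = 1/3 ✓
b·Ac: (-2375/864)·9/475 + 295/288·63/295 = 1/6 ✓
b·c³: 343/144·2197/343 + (-2375/864)·729/125 + 295/288·1 = 1/4 ✓
b·(c∘Ac): (-2375/864)·81/2375 + 295/288·63/295 = 1/8 ✓
b·Ac²: (-2375/864)·117/3325 + 295/288·363/2065 = 1/12 ✓
b·A²c: 295/288·12/295 = 1/24 ✓; 4 stages ⇒ order 4.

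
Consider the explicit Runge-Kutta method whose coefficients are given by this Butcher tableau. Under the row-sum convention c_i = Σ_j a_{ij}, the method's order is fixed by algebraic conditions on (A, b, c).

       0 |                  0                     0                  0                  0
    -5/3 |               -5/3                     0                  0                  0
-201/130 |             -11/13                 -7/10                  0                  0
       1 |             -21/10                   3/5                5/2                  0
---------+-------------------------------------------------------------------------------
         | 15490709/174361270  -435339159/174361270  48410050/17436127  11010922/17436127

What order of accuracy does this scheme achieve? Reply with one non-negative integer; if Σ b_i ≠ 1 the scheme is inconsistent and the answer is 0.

3

b = (15490709/174361270, -435339159/174361270, 48410050/17436127, 11010922/17436127)
c = (0, -5/3, -201/130, 1)
Ac = (0, 0, 7/6, -253/52)
Σ b_i: 15490709/174361270·1 + (-435339159/174361270)·1 + 48410050/17436127·1 + 11010922/17436127·1 = 1 ✓
b·c: (-435339159/174361270)·(-5/3) + 48410050/17436127·(-201/130) + 11010922/17436127·1 = 1/2 ✓
b·c²: (-435339159/174361270)·25/9 + 48410050/17436127·40401/16900 + 11010922/17436127·1 = 1/3 ✓
b·Ac: 48410050/17436127·7/6 + 11010922/17436127·(-253/52) = 1/6 ✓
b·c³: (-435339159/174361270)·(-125/27) + 48410050/17436127·(-8120601/2197000) + 11010922/17436127·1 = 78676671569/40800537180 ≠ 1/4 ⇒ order 3.
b·(c∘Ac): 48410050/17436127·(-469/260) + 11010922/17436127·(-253/52) = -140896653/17436127 ≠ 1/8
b·Ac²: 48410050/17436127·(-35/18) + 11010922/17436127·155003/20280 = -23335811027/40800537180 ≠ 1/12
b·A²c: 11010922/17436127·35/12 = 192691135/104616762 ≠ 1/24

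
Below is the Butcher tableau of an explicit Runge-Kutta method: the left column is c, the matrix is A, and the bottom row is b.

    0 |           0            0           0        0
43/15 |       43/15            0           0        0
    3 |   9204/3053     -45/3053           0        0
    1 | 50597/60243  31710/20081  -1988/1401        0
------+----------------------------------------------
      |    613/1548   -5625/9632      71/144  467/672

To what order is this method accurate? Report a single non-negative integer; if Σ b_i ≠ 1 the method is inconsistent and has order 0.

b = (613/1548, -5625/9632, 71/144, 467/672)
c = (0, 43/15, 3, 1)
Ac = (0, 0, -3/71, 126/467)
Σ b_i: 613/1548·1 + (-5625/9632)·1 + 71/144·1 + 467/672·1 = 1 ✓
b·c: (-5625/9632)·43/15 + 71/144·3 + 467/672·1 = 1/2 ✓
b·c²: (-5625/9632)·1849/225 + 71/144·9 + 467/672·1 = 1/3 ✓
b·Ac: 71/144·(-3/71) + 467/672·126/467 = 1/6 ✓
b·c³: (-5625/9632)·79507/3375 + 71/144·27 + 467/672·1 = 1/4 ✓
b·(c∘Ac): 71/144·(-9/71) + 467/672·126/467 = 1/8 ✓
b·Ac²: 71/144·(-43/355) + 467/672·1442/7005 = 1/12 ✓
b·A²c: 467/672·28/467 = 1/24 ✓; 4 stages ⇒ order 4.

4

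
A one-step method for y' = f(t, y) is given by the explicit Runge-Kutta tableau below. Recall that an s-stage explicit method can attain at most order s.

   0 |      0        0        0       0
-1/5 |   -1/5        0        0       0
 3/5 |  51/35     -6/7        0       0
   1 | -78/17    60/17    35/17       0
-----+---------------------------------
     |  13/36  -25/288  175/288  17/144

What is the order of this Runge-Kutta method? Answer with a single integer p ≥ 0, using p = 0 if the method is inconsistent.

b = (13/36, -25/288, 175/288, 17/144)
c = (0, -1/5, 3/5, 1)
Ac = (0, 0, 6/35, 9/17)
Σ b_i: 13/36·1 + (-25/288)·1 + 175/288·1 + 17/144·1 = 1 ✓
b·c: (-25/288)·(-1/5) + 175/288·3/5 + 17/144·1 = 1/2 ✓
b·c²: (-25/288)·1/25 + 175/288·9/25 + 17/144·1 = 1/3 ✓
b·Ac: 175/288·6/35 + 17/144·9/17 = 1/6 ✓
b·c³: (-25/288)·(-1/125) + 175/288·27/125 + 17/144·1 = 1/4 ✓
b·(c∘Ac): 175/288·18/175 + 17/144·9/17 = 1/8 ✓
b·Ac²: 175/288·(-6/175) + 17/144·15/17 = 1/12 ✓
b·A²c: 17/144·6/17 = 1/24 ✓; 4 stages ⇒ order 4.

4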